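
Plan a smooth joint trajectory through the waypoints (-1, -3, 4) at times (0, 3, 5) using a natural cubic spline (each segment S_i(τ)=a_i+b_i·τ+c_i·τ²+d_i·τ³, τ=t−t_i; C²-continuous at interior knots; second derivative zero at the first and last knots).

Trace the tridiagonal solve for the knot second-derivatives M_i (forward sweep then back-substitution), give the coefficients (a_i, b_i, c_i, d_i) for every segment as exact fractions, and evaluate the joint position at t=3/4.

  seg 0: a=-1 b=-23/12 c=0 d=5/36
  seg 1: a=-3 b=11/6 c=5/4 d=-5/24
S(3/4) = -609/256

Δ: Δ0=-2/3, Δ1=7/2
row 1: diag=10, rhs=25; c'=1/5, d'=5/2
back: M1=5/2
M: M0=0, M1=5/2, M2=0
seg 0: a=-1, c=M0/2=0, d=(M1−M0)/(6·3)=5/36, b=Δ0−h0·(2M0+M1)/6=-23/12
seg 1: a=-3, c=M1/2=5/4, d=(M2−M1)/(6·2)=-5/24, b=Δ1−h1·(2M1+M2)/6=11/6
t_q=3/4 → seg 0, τ=3/4; S=-1+-23/12·τ+0·τ²+5/36·τ³=-609/256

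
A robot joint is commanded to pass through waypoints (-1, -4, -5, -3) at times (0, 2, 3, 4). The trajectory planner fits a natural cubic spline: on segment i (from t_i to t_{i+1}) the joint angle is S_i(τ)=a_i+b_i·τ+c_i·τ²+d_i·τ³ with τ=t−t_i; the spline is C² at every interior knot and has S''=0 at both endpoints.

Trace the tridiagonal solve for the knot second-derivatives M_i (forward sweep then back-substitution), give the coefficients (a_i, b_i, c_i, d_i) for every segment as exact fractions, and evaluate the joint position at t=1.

Δ: Δ0=-3/2, Δ1=-1, Δ2=2
row 1: diag=6, rhs=3; c'=1/6, d'=1/2
row 2: denom=4−1·1/6=23/6; d'=(18−1·1/2)/(23/6)=105/23
back: M2=105/23
back: M1=1/2−1/6·105/23=-6/23
M: M0=0, M1=-6/23, M2=105/23, M3=0
seg 0: a=-1, c=M0/2=0, d=(M1−M0)/(6·2)=-1/46, b=Δ0−h0·(2M0+M1)/6=-65/46
seg 1: a=-4, c=M1/2=-3/23, d=(M2−M1)/(6·1)=37/46, b=Δ1−h1·(2M1+M2)/6=-77/46
seg 2: a=-5, c=M2/2=105/46, d=(M3−M2)/(6·1)=-35/46, b=Δ2−h2·(2M2+M3)/6=11/23
t_q=1 → seg 0, τ=1; S=-1+-65/46·τ+0·τ²+-1/46·τ³=-56/23

  seg 0: a=-1 b=-65/46 c=0 d=-1/46
  seg 1: a=-4 b=-77/46 c=-3/23 d=37/46
  seg 2: a=-5 b=11/23 c=105/46 d=-35/46
S(1) = -56/23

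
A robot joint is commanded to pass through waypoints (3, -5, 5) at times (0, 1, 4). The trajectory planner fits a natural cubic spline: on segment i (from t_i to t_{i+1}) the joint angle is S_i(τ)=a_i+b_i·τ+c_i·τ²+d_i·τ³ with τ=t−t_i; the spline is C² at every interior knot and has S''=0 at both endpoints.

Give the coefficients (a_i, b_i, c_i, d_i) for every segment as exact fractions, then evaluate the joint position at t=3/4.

  seg 0: a=3 b=-113/12 c=0 d=17/12
  seg 1: a=-5 b=-31/6 c=17/4 d=-17/36
S(3/4) = -887/256

Δ: Δ0=-8, Δ1=10/3
row 1: diag=8, rhs=68; c'=3/8, d'=17/2
back: M1=17/2
M: M0=0, M1=17/2, M2=0
seg 0: a=3, c=M0/2=0, d=(M1−M0)/(6·1)=17/12, b=Δ0−h0·(2M0+M1)/6=-113/12
seg 1: a=-5, c=M1/2=17/4, d=(M2−M1)/(6·3)=-17/36, b=Δ1−h1·(2M1+M2)/6=-31/6
t_q=3/4 → seg 0, τ=3/4; S=3+-113/12·τ+0·τ²+17/12·τ³=-887/256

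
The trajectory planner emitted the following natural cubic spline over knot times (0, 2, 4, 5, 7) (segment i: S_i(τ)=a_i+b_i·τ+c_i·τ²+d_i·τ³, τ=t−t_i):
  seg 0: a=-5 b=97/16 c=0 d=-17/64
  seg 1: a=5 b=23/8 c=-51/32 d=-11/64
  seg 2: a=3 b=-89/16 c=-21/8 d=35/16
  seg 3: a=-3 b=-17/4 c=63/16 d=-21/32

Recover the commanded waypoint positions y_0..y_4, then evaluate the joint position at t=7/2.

y_0=-5 y_1=5 y_2=3 y_3=-3 y_4=-1
S(7/2) = 2635/512

y_0 = S_0(0) = a_0 = -5
y_1 = S_1(0) = a_1 = 5
y_2 = S_2(0) = a_2 = 3
y_3 = S_3(0) = a_3 = -3
y_4 = S_3(2) = -1
t_q=7/2 is in segment 1 (τ=3/2); S_1(τ)=2635/512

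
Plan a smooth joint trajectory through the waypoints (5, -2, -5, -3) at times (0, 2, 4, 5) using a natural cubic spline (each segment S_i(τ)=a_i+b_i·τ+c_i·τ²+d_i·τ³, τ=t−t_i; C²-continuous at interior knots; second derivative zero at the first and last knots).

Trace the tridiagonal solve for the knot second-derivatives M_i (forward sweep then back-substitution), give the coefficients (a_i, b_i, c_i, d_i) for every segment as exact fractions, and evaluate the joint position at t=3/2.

  seg 0: a=5 b=-41/11 c=0 d=5/88
  seg 1: a=-2 b=-67/22 c=15/44 d=19/88
  seg 2: a=-5 b=10/11 c=18/11 d=-6/11
S(3/2) = -281/704

Δ: Δ0=-7/2, Δ1=-3/2, Δ2=2
row 1: diag=8, rhs=12; c'=1/4, d'=3/2
row 2: denom=6−2·1/4=11/2; d'=(21−2·3/2)/(11/2)=36/11
back: M2=36/11
back: M1=3/2−1/4·36/11=15/22
M: M0=0, M1=15/22, M2=36/11, M3=0
seg 0: a=5, c=M0/2=0, d=(M1−M0)/(6·2)=5/88, b=Δ0−h0·(2M0+M1)/6=-41/11
seg 1: a=-2, c=M1/2=15/44, d=(M2−M1)/(6·2)=19/88, b=Δ1−h1·(2M1+M2)/6=-67/22
seg 2: a=-5, c=M2/2=18/11, d=(M3−M2)/(6·1)=-6/11, b=Δ2−h2·(2M2+M3)/6=10/11
t_q=3/2 → seg 0, τ=3/2; S=5+-41/11·τ+0·τ²+5/88·τ³=-281/704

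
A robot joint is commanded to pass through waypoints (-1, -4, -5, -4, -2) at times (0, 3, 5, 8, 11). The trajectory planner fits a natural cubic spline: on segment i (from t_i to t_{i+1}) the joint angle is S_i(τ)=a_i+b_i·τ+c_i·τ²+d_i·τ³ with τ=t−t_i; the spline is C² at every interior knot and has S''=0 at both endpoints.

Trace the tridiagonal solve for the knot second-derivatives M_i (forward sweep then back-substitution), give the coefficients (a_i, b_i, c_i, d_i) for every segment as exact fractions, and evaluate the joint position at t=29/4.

Δ: Δ0=-1, Δ1=-1/2, Δ2=1/3, Δ3=2/3
row 1: diag=10, rhs=3; c'=1/5, d'=3/10
row 2: denom=10−2·1/5=48/5; d'=(5−2·3/10)/(48/5)=11/24
row 3: denom=12−3·5/16=177/16; d'=(2−3·11/24)/(177/16)=10/177
back: M3=10/177
back: M2=11/24−5/16·10/177=26/59
back: M1=3/10−1/5·26/59=25/118
M: M0=0, M1=25/118, M2=26/59, M3=10/177, M4=0
seg 0: a=-1, c=M0/2=0, d=(M1−M0)/(6·3)=25/2124, b=Δ0−h0·(2M0+M1)/6=-261/236
seg 1: a=-4, c=M1/2=25/236, d=(M2−M1)/(6·2)=9/472, b=Δ1−h1·(2M1+M2)/6=-93/118
seg 2: a=-5, c=M2/2=13/59, d=(M3−M2)/(6·3)=-34/1593, b=Δ2−h2·(2M2+M3)/6=-8/59
seg 3: a=-4, c=M3/2=5/177, d=(M4−M3)/(6·3)=-5/1593, b=Δ3−h3·(2M3+M4)/6=36/59
t_q=29/4 → seg 2, τ=9/4; S=-5+-8/59·τ+13/59·τ²+-34/1593·τ³=-8369/1888

  seg 0: a=-1 b=-261/236 c=0 d=25/2124
  seg 1: a=-4 b=-93/118 c=25/236 d=9/472
  seg 2: a=-5 b=-8/59 c=13/59 d=-34/1593
  seg 3: a=-4 b=36/59 c=5/177 d=-5/1593
S(29/4) = -8369/1888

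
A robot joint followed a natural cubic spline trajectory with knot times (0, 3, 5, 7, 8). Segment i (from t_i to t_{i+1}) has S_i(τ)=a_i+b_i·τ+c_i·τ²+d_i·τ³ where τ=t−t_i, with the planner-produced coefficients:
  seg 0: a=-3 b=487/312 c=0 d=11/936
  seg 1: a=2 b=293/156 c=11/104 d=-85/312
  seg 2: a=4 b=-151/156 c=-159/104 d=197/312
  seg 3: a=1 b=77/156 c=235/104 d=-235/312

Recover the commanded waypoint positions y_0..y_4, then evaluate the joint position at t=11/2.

y_0=-3 y_1=2 y_2=4 y_3=1 y_4=3
S(11/2) = 2673/832

y_0 = S_0(0) = a_0 = -3
y_1 = S_1(0) = a_1 = 2
y_2 = S_2(0) = a_2 = 4
y_3 = S_3(0) = a_3 = 1
y_4 = S_3(1) = 3
t_q=11/2 is in segment 2 (τ=1/2); S_2(τ)=2673/832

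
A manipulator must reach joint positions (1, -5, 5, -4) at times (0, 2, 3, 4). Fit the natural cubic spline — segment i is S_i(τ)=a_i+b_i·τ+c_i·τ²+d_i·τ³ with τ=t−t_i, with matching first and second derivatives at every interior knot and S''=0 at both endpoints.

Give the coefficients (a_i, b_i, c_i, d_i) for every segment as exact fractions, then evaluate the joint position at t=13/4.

Δ: Δ0=-3, Δ1=10, Δ2=-9
row 1: diag=6, rhs=78; c'=1/6, d'=13
row 2: denom=4−1·1/6=23/6; d'=(-114−1·13)/(23/6)=-762/23
back: M2=-762/23
back: M1=13−1/6·-762/23=426/23
M: M0=0, M1=426/23, M2=-762/23, M3=0
seg 0: a=1, c=M0/2=0, d=(M1−M0)/(6·2)=71/46, b=Δ0−h0·(2M0+M1)/6=-211/23
seg 1: a=-5, c=M1/2=213/23, d=(M2−M1)/(6·1)=-198/23, b=Δ1−h1·(2M1+M2)/6=215/23
seg 2: a=5, c=M2/2=-381/23, d=(M3−M2)/(6·1)=127/23, b=Δ2−h2·(2M2+M3)/6=47/23
t_q=13/4 → seg 2, τ=1/4; S=5+47/23·τ+-381/23·τ²+127/23·τ³=6715/1472

  seg 0: a=1 b=-211/23 c=0 d=71/46
  seg 1: a=-5 b=215/23 c=213/23 d=-198/23
  seg 2: a=5 b=47/23 c=-381/23 d=127/23
S(13/4) = 6715/1472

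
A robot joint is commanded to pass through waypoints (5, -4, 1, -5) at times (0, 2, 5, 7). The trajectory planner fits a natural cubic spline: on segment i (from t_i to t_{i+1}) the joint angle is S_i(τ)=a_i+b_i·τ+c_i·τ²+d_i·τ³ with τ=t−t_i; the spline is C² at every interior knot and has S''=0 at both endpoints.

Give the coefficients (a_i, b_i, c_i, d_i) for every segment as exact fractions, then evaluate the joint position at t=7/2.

Δ: Δ0=-9/2, Δ1=5/3, Δ2=-3
row 1: diag=10, rhs=37; c'=3/10, d'=37/10
row 2: denom=10−3·3/10=91/10; d'=(-28−3·37/10)/(91/10)=-391/91
back: M2=-391/91
back: M1=37/10−3/10·-391/91=454/91
M: M0=0, M1=454/91, M2=-391/91, M3=0
seg 0: a=5, c=M0/2=0, d=(M1−M0)/(6·2)=227/546, b=Δ0−h0·(2M0+M1)/6=-3365/546
seg 1: a=-4, c=M1/2=227/91, d=(M2−M1)/(6·3)=-65/126, b=Δ1−h1·(2M1+M2)/6=-641/546
seg 2: a=1, c=M2/2=-391/182, d=(M3−M2)/(6·2)=391/1092, b=Δ2−h2·(2M2+M3)/6=-37/273
t_q=7/2 → seg 1, τ=3/2; S=-4+-641/546·τ+227/91·τ²+-65/126·τ³=-393/208

  seg 0: a=5 b=-3365/546 c=0 d=227/546
  seg 1: a=-4 b=-641/546 c=227/91 d=-65/126
  seg 2: a=1 b=-37/273 c=-391/182 d=391/1092
S(7/2) = -393/208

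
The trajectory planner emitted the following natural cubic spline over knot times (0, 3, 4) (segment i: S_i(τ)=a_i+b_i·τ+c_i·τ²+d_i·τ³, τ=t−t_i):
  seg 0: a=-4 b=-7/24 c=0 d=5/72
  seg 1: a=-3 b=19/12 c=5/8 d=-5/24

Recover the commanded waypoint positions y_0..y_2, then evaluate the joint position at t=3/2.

y_0 = S_0(0) = a_0 = -4
y_1 = S_1(0) = a_1 = -3
y_2 = S_1(1) = -1
t_q=3/2 is in segment 0 (τ=3/2); S_0(τ)=-269/64

y_0=-4 y_1=-3 y_2=-1
S(3/2) = -269/64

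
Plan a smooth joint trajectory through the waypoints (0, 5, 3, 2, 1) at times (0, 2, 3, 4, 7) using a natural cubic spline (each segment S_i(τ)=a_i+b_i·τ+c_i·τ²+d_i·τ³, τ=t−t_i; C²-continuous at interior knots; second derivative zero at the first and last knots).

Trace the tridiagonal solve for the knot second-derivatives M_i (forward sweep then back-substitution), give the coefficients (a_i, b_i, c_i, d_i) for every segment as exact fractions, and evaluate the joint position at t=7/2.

  seg 0: a=0 b=1108/267 c=0 d=-881/2136
  seg 1: a=5 b=-427/534 c=-881/356 d=1361/1068
  seg 2: a=3 b=-2057/1068 c=120/89 d=-451/1068
  seg 3: a=2 b=-265/534 c=29/356 d=-29/3204
S(7/2) = 6611/2848

Δ: Δ0=5/2, Δ1=-2, Δ2=-1, Δ3=-1/3
row 1: diag=6, rhs=-27; c'=1/6, d'=-9/2
row 2: denom=4−1·1/6=23/6; d'=(6−1·-9/2)/(23/6)=63/23
row 3: denom=8−1·6/23=178/23; d'=(4−1·63/23)/(178/23)=29/178
back: M3=29/178
back: M2=63/23−6/23·29/178=240/89
back: M1=-9/2−1/6·240/89=-881/178
M: M0=0, M1=-881/178, M2=240/89, M3=29/178, M4=0
seg 0: a=0, c=M0/2=0, d=(M1−M0)/(6·2)=-881/2136, b=Δ0−h0·(2M0+M1)/6=1108/267
seg 1: a=5, c=M1/2=-881/356, d=(M2−M1)/(6·1)=1361/1068, b=Δ1−h1·(2M1+M2)/6=-427/534
seg 2: a=3, c=M2/2=120/89, d=(M3−M2)/(6·1)=-451/1068, b=Δ2−h2·(2M2+M3)/6=-2057/1068
seg 3: a=2, c=M3/2=29/356, d=(M4−M3)/(6·3)=-29/3204, b=Δ3−h3·(2M3+M4)/6=-265/534
t_q=7/2 → seg 2, τ=1/2; S=3+-2057/1068·τ+120/89·τ²+-451/1068·τ³=6611/2848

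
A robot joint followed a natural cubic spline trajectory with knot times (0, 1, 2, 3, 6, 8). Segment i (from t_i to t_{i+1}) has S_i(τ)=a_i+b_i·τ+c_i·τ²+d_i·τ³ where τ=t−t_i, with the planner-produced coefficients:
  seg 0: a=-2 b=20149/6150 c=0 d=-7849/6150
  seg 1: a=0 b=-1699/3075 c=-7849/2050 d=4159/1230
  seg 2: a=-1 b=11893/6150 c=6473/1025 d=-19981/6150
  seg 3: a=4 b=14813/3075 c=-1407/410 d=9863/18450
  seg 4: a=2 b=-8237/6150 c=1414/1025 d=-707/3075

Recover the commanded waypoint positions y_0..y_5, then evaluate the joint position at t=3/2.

y_0 = S_0(0) = a_0 = -2
y_1 = S_1(0) = a_1 = 0
y_2 = S_2(0) = a_2 = -1
y_3 = S_3(0) = a_3 = 4
y_4 = S_4(0) = a_4 = 2
y_5 = S_4(2) = 3
t_q=3/2 is in segment 1 (τ=1/2); S_1(τ)=-13297/16400

y_0=-2 y_1=0 y_2=-1 y_3=4 y_4=2 y_5=3
S(3/2) = -13297/16400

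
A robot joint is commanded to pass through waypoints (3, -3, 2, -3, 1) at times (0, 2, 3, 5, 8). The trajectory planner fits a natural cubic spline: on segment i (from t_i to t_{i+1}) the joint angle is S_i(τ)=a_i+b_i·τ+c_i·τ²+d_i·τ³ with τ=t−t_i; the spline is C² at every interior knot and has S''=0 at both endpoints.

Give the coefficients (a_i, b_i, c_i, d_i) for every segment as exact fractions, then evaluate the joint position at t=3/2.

Δ: Δ0=-3, Δ1=5, Δ2=-5/2, Δ3=4/3
row 1: diag=6, rhs=48; c'=1/6, d'=8
row 2: denom=6−1·1/6=35/6; d'=(-45−1·8)/(35/6)=-318/35
row 3: denom=10−2·12/35=326/35; d'=(23−2·-318/35)/(326/35)=1441/326
back: M3=1441/326
back: M2=-318/35−12/35·1441/326=-1728/163
back: M1=8−1/6·-1728/163=1592/163
M: M0=0, M1=1592/163, M2=-1728/163, M3=1441/326, M4=0
seg 0: a=3, c=M0/2=0, d=(M1−M0)/(6·2)=398/489, b=Δ0−h0·(2M0+M1)/6=-3059/489
seg 1: a=-3, c=M1/2=796/163, d=(M2−M1)/(6·1)=-1660/489, b=Δ1−h1·(2M1+M2)/6=1717/489
seg 2: a=2, c=M2/2=-864/163, d=(M3−M2)/(6·2)=4897/3912, b=Δ2−h2·(2M2+M3)/6=1513/489
seg 3: a=-3, c=M3/2=1441/652, d=(M4−M3)/(6·3)=-1441/5868, b=Δ3−h3·(2M3+M4)/6=-3019/978
t_q=3/2 → seg 0, τ=3/2; S=3+-3059/489·τ+0·τ²+398/489·τ³=-2371/652

  seg 0: a=3 b=-3059/489 c=0 d=398/489
  seg 1: a=-3 b=1717/489 c=796/163 d=-1660/489
  seg 2: a=2 b=1513/489 c=-864/163 d=4897/3912
  seg 3: a=-3 b=-3019/978 c=1441/652 d=-1441/5868
S(3/2) = -2371/652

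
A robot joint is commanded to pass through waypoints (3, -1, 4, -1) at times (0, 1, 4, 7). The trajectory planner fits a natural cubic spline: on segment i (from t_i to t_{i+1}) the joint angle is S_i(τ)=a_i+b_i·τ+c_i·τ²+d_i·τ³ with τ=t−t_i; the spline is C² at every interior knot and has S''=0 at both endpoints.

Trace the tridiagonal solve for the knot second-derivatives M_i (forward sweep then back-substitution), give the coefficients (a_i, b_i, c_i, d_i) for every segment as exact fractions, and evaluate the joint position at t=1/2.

  seg 0: a=3 b=-142/29 c=0 d=26/29
  seg 1: a=-1 b=-64/29 c=78/29 d=-365/783
  seg 2: a=4 b=39/29 c=-131/87 d=131/783
S(1/2) = 77/116

Δ: Δ0=-4, Δ1=5/3, Δ2=-5/3
row 1: diag=8, rhs=34; c'=3/8, d'=17/4
row 2: denom=12−3·3/8=87/8; d'=(-20−3·17/4)/(87/8)=-262/87
back: M2=-262/87
back: M1=17/4−3/8·-262/87=156/29
M: M0=0, M1=156/29, M2=-262/87, M3=0
seg 0: a=3, c=M0/2=0, d=(M1−M0)/(6·1)=26/29, b=Δ0−h0·(2M0+M1)/6=-142/29
seg 1: a=-1, c=M1/2=78/29, d=(M2−M1)/(6·3)=-365/783, b=Δ1−h1·(2M1+M2)/6=-64/29
seg 2: a=4, c=M2/2=-131/87, d=(M3−M2)/(6·3)=131/783, b=Δ2−h2·(2M2+M3)/6=39/29
t_q=1/2 → seg 0, τ=1/2; S=3+-142/29·τ+0·τ²+26/29·τ³=77/116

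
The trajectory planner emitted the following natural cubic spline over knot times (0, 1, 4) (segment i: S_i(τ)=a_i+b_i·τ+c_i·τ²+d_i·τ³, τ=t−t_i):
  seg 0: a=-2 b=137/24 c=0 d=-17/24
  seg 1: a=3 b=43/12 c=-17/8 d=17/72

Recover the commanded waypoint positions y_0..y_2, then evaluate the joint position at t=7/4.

y_0=-2 y_1=3 y_2=1
S(7/4) = 2351/512

y_0 = S_0(0) = a_0 = -2
y_1 = S_1(0) = a_1 = 3
y_2 = S_1(3) = 1
t_q=7/4 is in segment 1 (τ=3/4); S_1(τ)=2351/512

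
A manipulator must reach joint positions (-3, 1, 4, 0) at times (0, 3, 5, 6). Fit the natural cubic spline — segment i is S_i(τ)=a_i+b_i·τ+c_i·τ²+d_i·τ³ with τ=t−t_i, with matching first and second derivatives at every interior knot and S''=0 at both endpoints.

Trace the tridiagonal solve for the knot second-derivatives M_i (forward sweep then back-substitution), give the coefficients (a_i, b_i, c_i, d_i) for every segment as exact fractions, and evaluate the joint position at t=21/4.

  seg 0: a=-3 b=29/42 c=0 d=1/14
  seg 1: a=1 b=55/21 c=9/14 d=-101/168
  seg 2: a=4 b=-85/42 c=-83/28 d=83/84
S(21/4) = 851/256

Δ: Δ0=4/3, Δ1=3/2, Δ2=-4
row 1: diag=10, rhs=1; c'=1/5, d'=1/10
row 2: denom=6−2·1/5=28/5; d'=(-33−2·1/10)/(28/5)=-83/14
back: M2=-83/14
back: M1=1/10−1/5·-83/14=9/7
M: M0=0, M1=9/7, M2=-83/14, M3=0
seg 0: a=-3, c=M0/2=0, d=(M1−M0)/(6·3)=1/14, b=Δ0−h0·(2M0+M1)/6=29/42
seg 1: a=1, c=M1/2=9/14, d=(M2−M1)/(6·2)=-101/168, b=Δ1−h1·(2M1+M2)/6=55/21
seg 2: a=4, c=M2/2=-83/28, d=(M3−M2)/(6·1)=83/84, b=Δ2−h2·(2M2+M3)/6=-85/42
t_q=21/4 → seg 2, τ=1/4; S=4+-85/42·τ+-83/28·τ²+83/84·τ³=851/256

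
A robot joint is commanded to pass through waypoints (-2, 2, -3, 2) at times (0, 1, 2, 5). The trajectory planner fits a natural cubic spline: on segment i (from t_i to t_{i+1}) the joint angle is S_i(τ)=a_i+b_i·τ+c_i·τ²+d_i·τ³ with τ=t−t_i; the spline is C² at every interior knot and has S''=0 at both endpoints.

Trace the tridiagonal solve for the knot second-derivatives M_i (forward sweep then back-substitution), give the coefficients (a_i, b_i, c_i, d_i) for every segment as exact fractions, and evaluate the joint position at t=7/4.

  seg 0: a=-2 b=608/93 c=0 d=-236/93
  seg 1: a=2 b=-100/93 c=-236/31 d=343/93
  seg 2: a=-3 b=-487/93 c=107/31 d=-107/279
S(7/4) = -3041/1984

Δ: Δ0=4, Δ1=-5, Δ2=5/3
row 1: diag=4, rhs=-54; c'=1/4, d'=-27/2
row 2: denom=8−1·1/4=31/4; d'=(40−1·-27/2)/(31/4)=214/31
back: M2=214/31
back: M1=-27/2−1/4·214/31=-472/31
M: M0=0, M1=-472/31, M2=214/31, M3=0
seg 0: a=-2, c=M0/2=0, d=(M1−M0)/(6·1)=-236/93, b=Δ0−h0·(2M0+M1)/6=608/93
seg 1: a=2, c=M1/2=-236/31, d=(M2−M1)/(6·1)=343/93, b=Δ1−h1·(2M1+M2)/6=-100/93
seg 2: a=-3, c=M2/2=107/31, d=(M3−M2)/(6·3)=-107/279, b=Δ2−h2·(2M2+M3)/6=-487/93
t_q=7/4 → seg 1, τ=3/4; S=2+-100/93·τ+-236/31·τ²+343/93·τ³=-3041/1984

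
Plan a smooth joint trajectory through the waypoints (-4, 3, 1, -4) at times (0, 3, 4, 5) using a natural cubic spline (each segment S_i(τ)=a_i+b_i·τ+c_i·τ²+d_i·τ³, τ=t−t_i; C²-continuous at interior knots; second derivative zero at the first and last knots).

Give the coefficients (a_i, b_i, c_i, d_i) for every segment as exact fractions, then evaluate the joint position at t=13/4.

Δ: Δ0=7/3, Δ1=-2, Δ2=-5
row 1: diag=8, rhs=-26; c'=1/8, d'=-13/4
row 2: denom=4−1·1/8=31/8; d'=(-18−1·-13/4)/(31/8)=-118/31
back: M2=-118/31
back: M1=-13/4−1/8·-118/31=-86/31
M: M0=0, M1=-86/31, M2=-118/31, M3=0
seg 0: a=-4, c=M0/2=0, d=(M1−M0)/(6·3)=-43/279, b=Δ0−h0·(2M0+M1)/6=346/93
seg 1: a=3, c=M1/2=-43/31, d=(M2−M1)/(6·1)=-16/93, b=Δ1−h1·(2M1+M2)/6=-41/93
seg 2: a=1, c=M2/2=-59/31, d=(M3−M2)/(6·1)=59/93, b=Δ2−h2·(2M2+M3)/6=-347/93
t_q=13/4 → seg 1, τ=1/4; S=3+-41/93·τ+-43/31·τ²+-16/93·τ³=1389/496

  seg 0: a=-4 b=346/93 c=0 d=-43/279
  seg 1: a=3 b=-41/93 c=-43/31 d=-16/93
  seg 2: a=1 b=-347/93 c=-59/31 d=59/93
S(13/4) = 1389/496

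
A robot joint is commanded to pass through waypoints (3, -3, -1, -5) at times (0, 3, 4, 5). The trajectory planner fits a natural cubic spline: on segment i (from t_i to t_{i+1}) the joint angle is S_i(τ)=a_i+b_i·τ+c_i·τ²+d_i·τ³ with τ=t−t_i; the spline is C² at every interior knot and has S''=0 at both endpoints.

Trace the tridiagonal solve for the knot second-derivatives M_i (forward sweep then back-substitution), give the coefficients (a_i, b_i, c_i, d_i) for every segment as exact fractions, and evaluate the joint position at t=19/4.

Δ: Δ0=-2, Δ1=2, Δ2=-4
row 1: diag=8, rhs=24; c'=1/8, d'=3
row 2: denom=4−1·1/8=31/8; d'=(-36−1·3)/(31/8)=-312/31
back: M2=-312/31
back: M1=3−1/8·-312/31=132/31
M: M0=0, M1=132/31, M2=-312/31, M3=0
seg 0: a=3, c=M0/2=0, d=(M1−M0)/(6·3)=22/93, b=Δ0−h0·(2M0+M1)/6=-128/31
seg 1: a=-3, c=M1/2=66/31, d=(M2−M1)/(6·1)=-74/31, b=Δ1−h1·(2M1+M2)/6=70/31
seg 2: a=-1, c=M2/2=-156/31, d=(M3−M2)/(6·1)=52/31, b=Δ2−h2·(2M2+M3)/6=-20/31
t_q=19/4 → seg 2, τ=3/4; S=-1+-20/31·τ+-156/31·τ²+52/31·τ³=-1789/496

  seg 0: a=3 b=-128/31 c=0 d=22/93
  seg 1: a=-3 b=70/31 c=66/31 d=-74/31
  seg 2: a=-1 b=-20/31 c=-156/31 d=52/31
S(19/4) = -1789/496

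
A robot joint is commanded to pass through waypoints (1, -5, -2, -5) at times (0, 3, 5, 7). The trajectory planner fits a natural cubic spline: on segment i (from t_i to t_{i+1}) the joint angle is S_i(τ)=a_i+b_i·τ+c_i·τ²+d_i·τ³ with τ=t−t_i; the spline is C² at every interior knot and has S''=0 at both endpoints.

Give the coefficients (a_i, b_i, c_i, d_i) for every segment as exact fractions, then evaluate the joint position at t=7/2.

  seg 0: a=1 b=-127/38 c=0 d=17/114
  seg 1: a=-5 b=13/19 c=51/38 d=-71/152
  seg 2: a=-2 b=17/38 c=-111/76 d=37/152
S(7/2) = -5327/1216

Δ: Δ0=-2, Δ1=3/2, Δ2=-3/2
row 1: diag=10, rhs=21; c'=1/5, d'=21/10
row 2: denom=8−2·1/5=38/5; d'=(-18−2·21/10)/(38/5)=-111/38
back: M2=-111/38
back: M1=21/10−1/5·-111/38=51/19
M: M0=0, M1=51/19, M2=-111/38, M3=0
seg 0: a=1, c=M0/2=0, d=(M1−M0)/(6·3)=17/114, b=Δ0−h0·(2M0+M1)/6=-127/38
seg 1: a=-5, c=M1/2=51/38, d=(M2−M1)/(6·2)=-71/152, b=Δ1−h1·(2M1+M2)/6=13/19
seg 2: a=-2, c=M2/2=-111/76, d=(M3−M2)/(6·2)=37/152, b=Δ2−h2·(2M2+M3)/6=17/38
t_q=7/2 → seg 1, τ=1/2; S=-5+13/19·τ+51/38·τ²+-71/152·τ³=-5327/1216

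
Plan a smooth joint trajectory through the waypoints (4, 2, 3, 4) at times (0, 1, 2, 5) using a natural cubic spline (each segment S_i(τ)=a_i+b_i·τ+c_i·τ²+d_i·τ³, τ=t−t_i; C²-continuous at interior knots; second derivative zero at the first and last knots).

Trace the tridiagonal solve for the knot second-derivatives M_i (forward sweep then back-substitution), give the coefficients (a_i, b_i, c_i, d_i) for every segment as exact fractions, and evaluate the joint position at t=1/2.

Δ: Δ0=-2, Δ1=1, Δ2=1/3
row 1: diag=4, rhs=18; c'=1/4, d'=9/2
row 2: denom=8−1·1/4=31/4; d'=(-4−1·9/2)/(31/4)=-34/31
back: M2=-34/31
back: M1=9/2−1/4·-34/31=148/31
M: M0=0, M1=148/31, M2=-34/31, M3=0
seg 0: a=4, c=M0/2=0, d=(M1−M0)/(6·1)=74/93, b=Δ0−h0·(2M0+M1)/6=-260/93
seg 1: a=2, c=M1/2=74/31, d=(M2−M1)/(6·1)=-91/93, b=Δ1−h1·(2M1+M2)/6=-38/93
seg 2: a=3, c=M2/2=-17/31, d=(M3−M2)/(6·3)=17/279, b=Δ2−h2·(2M2+M3)/6=133/93
t_q=1/2 → seg 0, τ=1/2; S=4+-260/93·τ+0·τ²+74/93·τ³=335/124

  seg 0: a=4 b=-260/93 c=0 d=74/93
  seg 1: a=2 b=-38/93 c=74/31 d=-91/93
  seg 2: a=3 b=133/93 c=-17/31 d=17/279
S(1/2) = 335/124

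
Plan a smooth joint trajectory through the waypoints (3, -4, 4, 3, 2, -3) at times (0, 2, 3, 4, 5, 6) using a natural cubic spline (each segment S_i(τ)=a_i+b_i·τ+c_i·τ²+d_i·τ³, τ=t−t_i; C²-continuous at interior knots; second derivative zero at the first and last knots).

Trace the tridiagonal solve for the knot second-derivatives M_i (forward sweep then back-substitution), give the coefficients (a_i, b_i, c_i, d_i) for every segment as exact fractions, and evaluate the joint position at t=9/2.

Δ: Δ0=-7/2, Δ1=8, Δ2=-1, Δ3=-1, Δ4=-5
row 1: diag=6, rhs=69; c'=1/6, d'=23/2
row 2: denom=4−1·1/6=23/6; d'=(-54−1·23/2)/(23/6)=-393/23
row 3: denom=4−1·6/23=86/23; d'=(0−1·-393/23)/(86/23)=393/86
row 4: denom=4−1·23/86=321/86; d'=(-24−1·393/86)/(321/86)=-819/107
back: M4=-819/107
back: M3=393/86−23/86·-819/107=708/107
back: M2=-393/23−6/23·708/107=-2013/107
back: M1=23/2−1/6·-2013/107=1566/107
M: M0=0, M1=1566/107, M2=-2013/107, M3=708/107, M4=-819/107, M5=0
seg 0: a=3, c=M0/2=0, d=(M1−M0)/(6·2)=261/214, b=Δ0−h0·(2M0+M1)/6=-1793/214
seg 1: a=-4, c=M1/2=783/107, d=(M2−M1)/(6·1)=-1193/214, b=Δ1−h1·(2M1+M2)/6=1339/214
seg 2: a=4, c=M2/2=-2013/214, d=(M3−M2)/(6·1)=907/214, b=Δ2−h2·(2M2+M3)/6=446/107
seg 3: a=3, c=M3/2=354/107, d=(M4−M3)/(6·1)=-509/214, b=Δ3−h3·(2M3+M4)/6=-413/214
seg 4: a=2, c=M4/2=-819/214, d=(M5−M4)/(6·1)=273/214, b=Δ4−h4·(2M4+M5)/6=-262/107
t_q=9/2 → seg 3, τ=1/2; S=3+-413/214·τ+354/107·τ²+-509/214·τ³=4391/1712

  seg 0: a=3 b=-1793/214 c=0 d=261/214
  seg 1: a=-4 b=1339/214 c=783/107 d=-1193/214
  seg 2: a=4 b=446/107 c=-2013/214 d=907/214
  seg 3: a=3 b=-413/214 c=354/107 d=-509/214
  seg 4: a=2 b=-262/107 c=-819/214 d=273/214
S(9/2) = 4391/1712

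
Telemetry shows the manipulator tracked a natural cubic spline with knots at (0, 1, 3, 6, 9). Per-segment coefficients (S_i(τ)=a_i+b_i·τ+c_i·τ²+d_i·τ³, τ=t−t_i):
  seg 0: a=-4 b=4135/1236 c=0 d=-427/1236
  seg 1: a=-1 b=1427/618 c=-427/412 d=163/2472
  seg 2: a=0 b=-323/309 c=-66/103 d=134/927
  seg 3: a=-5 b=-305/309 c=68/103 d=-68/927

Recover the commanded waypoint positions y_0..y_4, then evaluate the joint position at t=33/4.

y_0=-4 y_1=-1 y_2=0 y_3=-5 y_4=-4
S(33/4) = -7769/1648

y_0 = S_0(0) = a_0 = -4
y_1 = S_1(0) = a_1 = -1
y_2 = S_2(0) = a_2 = 0
y_3 = S_3(0) = a_3 = -5
y_4 = S_3(3) = -4
t_q=33/4 is in segment 3 (τ=9/4); S_3(τ)=-7769/1648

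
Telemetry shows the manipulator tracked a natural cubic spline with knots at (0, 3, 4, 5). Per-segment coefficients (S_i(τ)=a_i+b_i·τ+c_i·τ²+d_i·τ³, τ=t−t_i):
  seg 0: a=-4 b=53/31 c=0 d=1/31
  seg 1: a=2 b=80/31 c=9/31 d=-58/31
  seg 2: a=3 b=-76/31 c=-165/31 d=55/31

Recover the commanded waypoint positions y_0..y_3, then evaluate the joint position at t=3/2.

y_0 = S_0(0) = a_0 = -4
y_1 = S_1(0) = a_1 = 2
y_2 = S_2(0) = a_2 = 3
y_3 = S_2(1) = -3
t_q=3/2 is in segment 0 (τ=3/2); S_0(τ)=-329/248

y_0=-4 y_1=2 y_2=3 y_3=-3
S(3/2) = -329/248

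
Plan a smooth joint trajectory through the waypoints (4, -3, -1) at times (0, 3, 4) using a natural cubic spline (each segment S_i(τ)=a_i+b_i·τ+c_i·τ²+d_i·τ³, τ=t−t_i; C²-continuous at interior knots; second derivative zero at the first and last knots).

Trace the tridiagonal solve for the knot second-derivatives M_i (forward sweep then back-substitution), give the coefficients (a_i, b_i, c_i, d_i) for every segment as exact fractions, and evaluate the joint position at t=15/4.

  seg 0: a=4 b=-95/24 c=0 d=13/72
  seg 1: a=-3 b=11/12 c=13/8 d=-13/24
S(15/4) = -833/512

Δ: Δ0=-7/3, Δ1=2
row 1: diag=8, rhs=26; c'=1/8, d'=13/4
back: M1=13/4
M: M0=0, M1=13/4, M2=0
seg 0: a=4, c=M0/2=0, d=(M1−M0)/(6·3)=13/72, b=Δ0−h0·(2M0+M1)/6=-95/24
seg 1: a=-3, c=M1/2=13/8, d=(M2−M1)/(6·1)=-13/24, b=Δ1−h1·(2M1+M2)/6=11/12
t_q=15/4 → seg 1, τ=3/4; S=-3+11/12·τ+13/8·τ²+-13/24·τ³=-833/512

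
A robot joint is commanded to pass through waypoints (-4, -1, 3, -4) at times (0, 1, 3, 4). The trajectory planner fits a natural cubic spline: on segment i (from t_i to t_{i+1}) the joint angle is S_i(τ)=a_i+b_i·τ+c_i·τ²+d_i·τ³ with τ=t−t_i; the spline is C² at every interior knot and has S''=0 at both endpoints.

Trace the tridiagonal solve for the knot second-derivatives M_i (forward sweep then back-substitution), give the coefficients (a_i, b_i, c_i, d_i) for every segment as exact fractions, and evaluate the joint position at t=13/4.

  seg 0: a=-4 b=21/8 c=0 d=3/8
  seg 1: a=-1 b=15/4 c=9/8 d=-1
  seg 2: a=3 b=-15/4 c=-39/8 d=13/8
S(13/4) = 913/512

Δ: Δ0=3, Δ1=2, Δ2=-7
row 1: diag=6, rhs=-6; c'=1/3, d'=-1
row 2: denom=6−2·1/3=16/3; d'=(-54−2·-1)/(16/3)=-39/4
back: M2=-39/4
back: M1=-1−1/3·-39/4=9/4
M: M0=0, M1=9/4, M2=-39/4, M3=0
seg 0: a=-4, c=M0/2=0, d=(M1−M0)/(6·1)=3/8, b=Δ0−h0·(2M0+M1)/6=21/8
seg 1: a=-1, c=M1/2=9/8, d=(M2−M1)/(6·2)=-1, b=Δ1−h1·(2M1+M2)/6=15/4
seg 2: a=3, c=M2/2=-39/8, d=(M3−M2)/(6·1)=13/8, b=Δ2−h2·(2M2+M3)/6=-15/4
t_q=13/4 → seg 2, τ=1/4; S=3+-15/4·τ+-39/8·τ²+13/8·τ³=913/512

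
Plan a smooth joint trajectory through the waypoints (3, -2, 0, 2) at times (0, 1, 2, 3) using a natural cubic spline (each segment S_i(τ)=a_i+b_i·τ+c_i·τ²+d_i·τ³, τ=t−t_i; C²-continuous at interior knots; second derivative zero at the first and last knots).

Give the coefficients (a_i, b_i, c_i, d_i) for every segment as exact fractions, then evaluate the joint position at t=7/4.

  seg 0: a=3 b=-103/15 c=0 d=28/15
  seg 1: a=-2 b=-19/15 c=28/5 d=-7/3
  seg 2: a=0 b=44/15 c=-7/5 d=7/15
S(7/4) = -251/320

Δ: Δ0=-5, Δ1=2, Δ2=2
row 1: diag=4, rhs=42; c'=1/4, d'=21/2
row 2: denom=4−1·1/4=15/4; d'=(0−1·21/2)/(15/4)=-14/5
back: M2=-14/5
back: M1=21/2−1/4·-14/5=56/5
M: M0=0, M1=56/5, M2=-14/5, M3=0
seg 0: a=3, c=M0/2=0, d=(M1−M0)/(6·1)=28/15, b=Δ0−h0·(2M0+M1)/6=-103/15
seg 1: a=-2, c=M1/2=28/5, d=(M2−M1)/(6·1)=-7/3, b=Δ1−h1·(2M1+M2)/6=-19/15
seg 2: a=0, c=M2/2=-7/5, d=(M3−M2)/(6·1)=7/15, b=Δ2−h2·(2M2+M3)/6=44/15
t_q=7/4 → seg 1, τ=3/4; S=-2+-19/15·τ+28/5·τ²+-7/3·τ³=-251/320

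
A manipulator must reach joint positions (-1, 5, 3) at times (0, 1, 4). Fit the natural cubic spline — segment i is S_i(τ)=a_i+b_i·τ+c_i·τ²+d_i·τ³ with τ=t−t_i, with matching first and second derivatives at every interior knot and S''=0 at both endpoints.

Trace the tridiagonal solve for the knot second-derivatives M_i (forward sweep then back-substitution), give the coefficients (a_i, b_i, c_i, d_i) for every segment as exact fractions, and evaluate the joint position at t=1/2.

  seg 0: a=-1 b=41/6 c=0 d=-5/6
  seg 1: a=5 b=13/3 c=-5/2 d=5/18
S(1/2) = 37/16

Δ: Δ0=6, Δ1=-2/3
row 1: diag=8, rhs=-40; c'=3/8, d'=-5
back: M1=-5
M: M0=0, M1=-5, M2=0
seg 0: a=-1, c=M0/2=0, d=(M1−M0)/(6·1)=-5/6, b=Δ0−h0·(2M0+M1)/6=41/6
seg 1: a=5, c=M1/2=-5/2, d=(M2−M1)/(6·3)=5/18, b=Δ1−h1·(2M1+M2)/6=13/3
t_q=1/2 → seg 0, τ=1/2; S=-1+41/6·τ+0·τ²+-5/6·τ³=37/16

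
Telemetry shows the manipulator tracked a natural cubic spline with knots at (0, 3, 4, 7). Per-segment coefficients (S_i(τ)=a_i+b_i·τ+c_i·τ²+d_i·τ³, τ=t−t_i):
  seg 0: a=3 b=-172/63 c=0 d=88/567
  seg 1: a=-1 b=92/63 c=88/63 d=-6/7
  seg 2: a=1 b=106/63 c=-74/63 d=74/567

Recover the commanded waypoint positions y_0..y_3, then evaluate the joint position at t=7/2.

y_0 = S_0(0) = a_0 = 3
y_1 = S_1(0) = a_1 = -1
y_2 = S_2(0) = a_2 = 1
y_3 = S_2(3) = -1
t_q=7/2 is in segment 1 (τ=1/2); S_1(τ)=-1/36

y_0=3 y_1=-1 y_2=1 y_3=-1
S(7/2) = -1/36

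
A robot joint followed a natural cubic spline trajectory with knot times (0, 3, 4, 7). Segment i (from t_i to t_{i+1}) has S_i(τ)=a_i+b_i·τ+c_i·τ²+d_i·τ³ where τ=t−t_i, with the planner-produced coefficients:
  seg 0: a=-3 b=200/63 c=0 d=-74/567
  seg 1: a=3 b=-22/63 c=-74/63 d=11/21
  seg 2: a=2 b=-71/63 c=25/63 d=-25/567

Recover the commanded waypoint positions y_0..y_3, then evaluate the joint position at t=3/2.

y_0 = S_0(0) = a_0 = -3
y_1 = S_1(0) = a_1 = 3
y_2 = S_2(0) = a_2 = 2
y_3 = S_2(3) = 1
t_q=3/2 is in segment 0 (τ=3/2); S_0(τ)=37/28

y_0=-3 y_1=3 y_2=2 y_3=1
S(3/2) = 37/28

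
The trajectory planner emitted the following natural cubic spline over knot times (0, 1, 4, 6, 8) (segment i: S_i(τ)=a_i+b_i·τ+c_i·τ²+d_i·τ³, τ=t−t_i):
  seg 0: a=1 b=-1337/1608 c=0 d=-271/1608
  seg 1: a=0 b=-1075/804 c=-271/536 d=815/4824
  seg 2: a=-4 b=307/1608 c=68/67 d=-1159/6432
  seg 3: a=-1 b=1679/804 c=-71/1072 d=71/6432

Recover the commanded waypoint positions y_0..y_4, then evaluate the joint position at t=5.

y_0=1 y_1=0 y_2=-4 y_3=-1 y_4=3
S(5) = -6377/2144

y_0 = S_0(0) = a_0 = 1
y_1 = S_1(0) = a_1 = 0
y_2 = S_2(0) = a_2 = -4
y_3 = S_3(0) = a_3 = -1
y_4 = S_3(2) = 3
t_q=5 is in segment 2 (τ=1); S_2(τ)=-6377/2144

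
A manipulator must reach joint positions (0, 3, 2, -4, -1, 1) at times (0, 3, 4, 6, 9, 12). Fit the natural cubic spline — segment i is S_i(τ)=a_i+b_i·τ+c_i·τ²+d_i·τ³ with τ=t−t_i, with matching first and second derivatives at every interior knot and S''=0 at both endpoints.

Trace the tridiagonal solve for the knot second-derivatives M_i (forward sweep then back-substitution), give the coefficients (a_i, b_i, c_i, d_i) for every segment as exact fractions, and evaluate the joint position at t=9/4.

  seg 0: a=0 b=2527/1611 c=0 d=-916/14499
  seg 1: a=3 b=-221/1611 c=-916/1611 d=-158/537
  seg 2: a=2 b=-3475/1611 c=-2338/1611 d=553/1074
  seg 3: a=-4 b=-2873/1611 c=2639/1611 d=-3433/14499
  seg 4: a=-1 b=2662/1611 c=-794/1611 d=794/14499
S(9/4) = 8047/2864

Δ: Δ0=1, Δ1=-1, Δ2=-3, Δ3=1, Δ4=2/3
row 1: diag=8, rhs=-12; c'=1/8, d'=-3/2
row 2: denom=6−1·1/8=47/8; d'=(-12−1·-3/2)/(47/8)=-84/47
row 3: denom=10−2·16/47=438/47; d'=(24−2·-84/47)/(438/47)=216/73
row 4: denom=12−3·47/146=1611/146; d'=(-2−3·216/73)/(1611/146)=-1588/1611
back: M4=-1588/1611
back: M3=216/73−47/146·-1588/1611=5278/1611
back: M2=-84/47−16/47·5278/1611=-4676/1611
back: M1=-3/2−1/8·-4676/1611=-1832/1611
M: M0=0, M1=-1832/1611, M2=-4676/1611, M3=5278/1611, M4=-1588/1611, M5=0
seg 0: a=0, c=M0/2=0, d=(M1−M0)/(6·3)=-916/14499, b=Δ0−h0·(2M0+M1)/6=2527/1611
seg 1: a=3, c=M1/2=-916/1611, d=(M2−M1)/(6·1)=-158/537, b=Δ1−h1·(2M1+M2)/6=-221/1611
seg 2: a=2, c=M2/2=-2338/1611, d=(M3−M2)/(6·2)=553/1074, b=Δ2−h2·(2M2+M3)/6=-3475/1611
seg 3: a=-4, c=M3/2=2639/1611, d=(M4−M3)/(6·3)=-3433/14499, b=Δ3−h3·(2M3+M4)/6=-2873/1611
seg 4: a=-1, c=M4/2=-794/1611, d=(M5−M4)/(6·3)=794/14499, b=Δ4−h4·(2M4+M5)/6=2662/1611
t_q=9/4 → seg 0, τ=9/4; S=0+2527/1611·τ+0·τ²+-916/14499·τ³=8047/2864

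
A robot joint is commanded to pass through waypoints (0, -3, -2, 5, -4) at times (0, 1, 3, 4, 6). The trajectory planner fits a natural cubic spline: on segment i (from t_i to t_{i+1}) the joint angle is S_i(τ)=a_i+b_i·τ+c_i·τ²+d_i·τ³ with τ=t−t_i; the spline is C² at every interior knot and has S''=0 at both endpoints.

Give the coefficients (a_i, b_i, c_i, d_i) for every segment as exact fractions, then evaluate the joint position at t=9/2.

  seg 0: a=0 b=-1159/372 c=0 d=43/372
  seg 1: a=-3 b=-515/186 c=43/124 d=479/744
  seg 2: a=-2 b=590/93 c=261/62 d=-661/186
  seg 3: a=5 b=763/186 c=-200/31 d=100/93
S(9/2) = 691/124

Δ: Δ0=-3, Δ1=1/2, Δ2=7, Δ3=-9/2
row 1: diag=6, rhs=21; c'=1/3, d'=7/2
row 2: denom=6−2·1/3=16/3; d'=(39−2·7/2)/(16/3)=6
row 3: denom=6−1·3/16=93/16; d'=(-69−1·6)/(93/16)=-400/31
back: M3=-400/31
back: M2=6−3/16·-400/31=261/31
back: M1=7/2−1/3·261/31=43/62
M: M0=0, M1=43/62, M2=261/31, M3=-400/31, M4=0
seg 0: a=0, c=M0/2=0, d=(M1−M0)/(6·1)=43/372, b=Δ0−h0·(2M0+M1)/6=-1159/372
seg 1: a=-3, c=M1/2=43/124, d=(M2−M1)/(6·2)=479/744, b=Δ1−h1·(2M1+M2)/6=-515/186
seg 2: a=-2, c=M2/2=261/62, d=(M3−M2)/(6·1)=-661/186, b=Δ2−h2·(2M2+M3)/6=590/93
seg 3: a=5, c=M3/2=-200/31, d=(M4−M3)/(6·2)=100/93, b=Δ3−h3·(2M3+M4)/6=763/186
t_q=9/2 → seg 3, τ=1/2; S=5+763/186·τ+-200/31·τ²+100/93·τ³=691/124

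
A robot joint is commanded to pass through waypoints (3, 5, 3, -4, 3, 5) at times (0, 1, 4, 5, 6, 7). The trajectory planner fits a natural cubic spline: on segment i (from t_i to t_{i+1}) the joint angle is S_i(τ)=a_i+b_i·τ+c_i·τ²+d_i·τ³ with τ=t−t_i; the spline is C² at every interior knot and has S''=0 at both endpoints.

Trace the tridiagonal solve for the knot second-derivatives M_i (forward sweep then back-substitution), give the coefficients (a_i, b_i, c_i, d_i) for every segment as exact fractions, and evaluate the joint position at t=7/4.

  seg 0: a=3 b=4282/2379 c=0 d=476/2379
  seg 1: a=5 b=5710/2379 c=476/793 d=-3860/7137
  seg 2: a=3 b=-1574/183 c=-3384/793 d=13961/2379
  seg 3: a=-4 b=1117/2379 c=10577/793 d=-16195/2379
  seg 4: a=3 b=15994/2379 c=-5618/793 d=5618/2379
S(7/4) = 87669/12688

Δ: Δ0=2, Δ1=-2/3, Δ2=-7, Δ3=7, Δ4=2
row 1: diag=8, rhs=-16; c'=3/8, d'=-2
row 2: denom=8−3·3/8=55/8; d'=(-38−3·-2)/(55/8)=-256/55
row 3: denom=4−1·8/55=212/55; d'=(84−1·-256/55)/(212/55)=23
row 4: denom=4−1·55/212=793/212; d'=(-30−1·23)/(793/212)=-11236/793
back: M4=-11236/793
back: M3=23−55/212·-11236/793=21154/793
back: M2=-256/55−8/55·21154/793=-6768/793
back: M1=-2−3/8·-6768/793=952/793
M: M0=0, M1=952/793, M2=-6768/793, M3=21154/793, M4=-11236/793, M5=0
seg 0: a=3, c=M0/2=0, d=(M1−M0)/(6·1)=476/2379, b=Δ0−h0·(2M0+M1)/6=4282/2379
seg 1: a=5, c=M1/2=476/793, d=(M2−M1)/(6·3)=-3860/7137, b=Δ1−h1·(2M1+M2)/6=5710/2379
seg 2: a=3, c=M2/2=-3384/793, d=(M3−M2)/(6·1)=13961/2379, b=Δ2−h2·(2M2+M3)/6=-1574/183
seg 3: a=-4, c=M3/2=10577/793, d=(M4−M3)/(6·1)=-16195/2379, b=Δ3−h3·(2M3+M4)/6=1117/2379
seg 4: a=3, c=M4/2=-5618/793, d=(M5−M4)/(6·1)=5618/2379, b=Δ4−h4·(2M4+M5)/6=15994/2379
t_q=7/4 → seg 1, τ=3/4; S=5+5710/2379·τ+476/793·τ²+-3860/7137·τ³=87669/12688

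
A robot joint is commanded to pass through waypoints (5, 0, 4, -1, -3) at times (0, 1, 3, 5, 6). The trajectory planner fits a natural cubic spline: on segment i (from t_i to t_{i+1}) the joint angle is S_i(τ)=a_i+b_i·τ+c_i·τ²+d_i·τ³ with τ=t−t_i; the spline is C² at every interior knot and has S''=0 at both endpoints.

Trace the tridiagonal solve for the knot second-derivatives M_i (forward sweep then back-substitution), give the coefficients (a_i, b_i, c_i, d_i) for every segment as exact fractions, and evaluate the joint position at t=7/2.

  seg 0: a=5 b=-391/60 c=0 d=91/60
  seg 1: a=0 b=-59/30 c=91/20 d=-77/60
  seg 2: a=4 b=5/6 c=-63/20 d=89/120
  seg 3: a=-1 b=-43/15 c=13/10 d=-13/30
S(7/2) = 1191/320

Δ: Δ0=-5, Δ1=2, Δ2=-5/2, Δ3=-2
row 1: diag=6, rhs=42; c'=1/3, d'=7
row 2: denom=8−2·1/3=22/3; d'=(-27−2·7)/(22/3)=-123/22
row 3: denom=6−2·3/11=60/11; d'=(3−2·-123/22)/(60/11)=13/5
back: M3=13/5
back: M2=-123/22−3/11·13/5=-63/10
back: M1=7−1/3·-63/10=91/10
M: M0=0, M1=91/10, M2=-63/10, M3=13/5, M4=0
seg 0: a=5, c=M0/2=0, d=(M1−M0)/(6·1)=91/60, b=Δ0−h0·(2M0+M1)/6=-391/60
seg 1: a=0, c=M1/2=91/20, d=(M2−M1)/(6·2)=-77/60, b=Δ1−h1·(2M1+M2)/6=-59/30
seg 2: a=4, c=M2/2=-63/20, d=(M3−M2)/(6·2)=89/120, b=Δ2−h2·(2M2+M3)/6=5/6
seg 3: a=-1, c=M3/2=13/10, d=(M4−M3)/(6·1)=-13/30, b=Δ3−h3·(2M3+M4)/6=-43/15
t_q=7/2 → seg 2, τ=1/2; S=4+5/6·τ+-63/20·τ²+89/120·τ³=1191/320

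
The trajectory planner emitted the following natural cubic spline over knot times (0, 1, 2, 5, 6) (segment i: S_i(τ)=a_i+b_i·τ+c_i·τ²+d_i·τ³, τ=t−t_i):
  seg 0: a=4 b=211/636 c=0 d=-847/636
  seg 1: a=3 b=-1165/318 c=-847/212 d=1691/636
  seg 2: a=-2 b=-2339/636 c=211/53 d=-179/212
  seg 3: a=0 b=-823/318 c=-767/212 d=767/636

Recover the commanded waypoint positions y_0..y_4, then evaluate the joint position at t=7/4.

y_0 = S_0(0) = a_0 = 4
y_1 = S_1(0) = a_1 = 3
y_2 = S_2(0) = a_2 = -2
y_3 = S_3(0) = a_3 = 0
y_4 = S_3(1) = -5
t_q=7/4 is in segment 1 (τ=3/4); S_1(τ)=-11849/13568

y_0=4 y_1=3 y_2=-2 y_3=0 y_4=-5
S(7/4) = -11849/13568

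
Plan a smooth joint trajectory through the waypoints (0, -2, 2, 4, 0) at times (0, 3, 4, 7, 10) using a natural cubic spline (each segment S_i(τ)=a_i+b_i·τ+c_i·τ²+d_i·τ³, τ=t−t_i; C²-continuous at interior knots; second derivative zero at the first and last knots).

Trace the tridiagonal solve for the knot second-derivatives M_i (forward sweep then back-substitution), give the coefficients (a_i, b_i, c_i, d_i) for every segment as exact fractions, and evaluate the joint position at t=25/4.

Δ: Δ0=-2/3, Δ1=4, Δ2=2/3, Δ3=-4/3
row 1: diag=8, rhs=28; c'=1/8, d'=7/2
row 2: denom=8−1·1/8=63/8; d'=(-20−1·7/2)/(63/8)=-188/63
row 3: denom=12−3·8/21=76/7; d'=(-12−3·-188/63)/(76/7)=-16/57
back: M3=-16/57
back: M2=-188/63−8/21·-16/57=-164/57
back: M1=7/2−1/8·-164/57=220/57
M: M0=0, M1=220/57, M2=-164/57, M3=-16/57, M4=0
seg 0: a=0, c=M0/2=0, d=(M1−M0)/(6·3)=110/513, b=Δ0−h0·(2M0+M1)/6=-148/57
seg 1: a=-2, c=M1/2=110/57, d=(M2−M1)/(6·1)=-64/57, b=Δ1−h1·(2M1+M2)/6=182/57
seg 2: a=2, c=M2/2=-82/57, d=(M3−M2)/(6·3)=74/513, b=Δ2−h2·(2M2+M3)/6=70/19
seg 3: a=4, c=M3/2=-8/57, d=(M4−M3)/(6·3)=8/513, b=Δ3−h3·(2M3+M4)/6=-20/19
t_q=25/4 → seg 2, τ=9/4; S=2+70/19·τ+-82/57·τ²+74/513·τ³=2827/608

  seg 0: a=0 b=-148/57 c=0 d=110/513
  seg 1: a=-2 b=182/57 c=110/57 d=-64/57
  seg 2: a=2 b=70/19 c=-82/57 d=74/513
  seg 3: a=4 b=-20/19 c=-8/57 d=8/513
S(25/4) = 2827/608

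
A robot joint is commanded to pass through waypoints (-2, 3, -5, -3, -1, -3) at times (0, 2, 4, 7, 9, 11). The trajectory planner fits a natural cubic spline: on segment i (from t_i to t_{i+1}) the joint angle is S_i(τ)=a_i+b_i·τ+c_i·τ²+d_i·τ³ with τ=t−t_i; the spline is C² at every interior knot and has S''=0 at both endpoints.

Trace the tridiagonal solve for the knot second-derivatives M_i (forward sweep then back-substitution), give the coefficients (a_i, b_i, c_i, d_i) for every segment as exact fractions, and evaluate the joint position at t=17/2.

Δ: Δ0=5/2, Δ1=-4, Δ2=2/3, Δ3=1, Δ4=-1
row 1: diag=8, rhs=-39; c'=1/4, d'=-39/8
row 2: denom=10−2·1/4=19/2; d'=(28−2·-39/8)/(19/2)=151/38
row 3: denom=10−3·6/19=172/19; d'=(2−3·151/38)/(172/19)=-377/344
row 4: denom=8−2·19/86=325/43; d'=(-12−2·-377/344)/(325/43)=-1687/1300
back: M4=-1687/1300
back: M3=-377/344−19/86·-1687/1300=-263/325
back: M2=151/38−6/19·-263/325=2749/650
back: M1=-39/8−1/4·2749/650=-1928/325
M: M0=0, M1=-1928/325, M2=2749/650, M3=-263/325, M4=-1687/1300, M5=0
seg 0: a=-2, c=M0/2=0, d=(M1−M0)/(6·2)=-482/975, b=Δ0−h0·(2M0+M1)/6=8731/1950
seg 1: a=3, c=M1/2=-964/325, d=(M2−M1)/(6·2)=1321/1560, b=Δ1−h1·(2M1+M2)/6=-2837/1950
seg 2: a=-5, c=M2/2=2749/1300, d=(M3−M2)/(6·3)=-131/468, b=Δ2−h2·(2M2+M3)/6=-3079/975
seg 3: a=-3, c=M3/2=-263/650, d=(M4−M3)/(6·2)=-127/3120, b=Δ3−h3·(2M3+M4)/6=7691/3900
seg 4: a=-1, c=M4/2=-1687/2600, d=(M5−M4)/(6·2)=1687/15600, b=Δ4−h4·(2M4+M5)/6=-263/1950
t_q=17/2 → seg 3, τ=3/2; S=-3+7691/3900·τ+-263/650·τ²+-127/3120·τ³=-3487/3200

  seg 0: a=-2 b=8731/1950 c=0 d=-482/975
  seg 1: a=3 b=-2837/1950 c=-964/325 d=1321/1560
  seg 2: a=-5 b=-3079/975 c=2749/1300 d=-131/468
  seg 3: a=-3 b=7691/3900 c=-263/650 d=-127/3120
  seg 4: a=-1 b=-263/1950 c=-1687/2600 d=1687/15600
S(17/2) = -3487/3200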